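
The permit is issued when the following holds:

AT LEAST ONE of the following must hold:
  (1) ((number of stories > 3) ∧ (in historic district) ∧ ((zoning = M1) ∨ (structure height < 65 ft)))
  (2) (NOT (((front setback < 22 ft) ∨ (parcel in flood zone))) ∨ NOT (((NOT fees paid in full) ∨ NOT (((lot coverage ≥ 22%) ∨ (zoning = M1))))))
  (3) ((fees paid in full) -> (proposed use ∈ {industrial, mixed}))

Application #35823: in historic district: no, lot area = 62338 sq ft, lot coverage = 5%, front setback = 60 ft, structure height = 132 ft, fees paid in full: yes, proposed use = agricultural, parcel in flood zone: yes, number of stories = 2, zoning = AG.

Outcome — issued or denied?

Denied

Atomic conditions:
  number of stories > 3: 2 > 3 is false
  in historic district: no → false
  zoning = M1: AG == M1 is false
  structure height < 65 ft: 132 < 65 is false
  front setback < 22 ft: 60 < 22 is false
  parcel in flood zone: yes → true
  NOT fees paid in full: yes → false
  lot coverage ≥ 22%: 5 ≥ 22 is false
  fees paid in full: yes → true
  proposed use ∈ {industrial, mixed}: agricultural is not in the set → false
Combine:
[1.3] false OR false = false
[1] false AND false AND false = false
[2.1.1] false OR true = true
[2.1] NOT true = false
[2.2.1.2.1] false OR false = false
[2.2.1.2] NOT false = true
[2.2.1] false OR true = true
[2.2] NOT true = false
[2] false OR false = false
[3] true → false = false
[root] false OR false OR false = false
Overall: false → denied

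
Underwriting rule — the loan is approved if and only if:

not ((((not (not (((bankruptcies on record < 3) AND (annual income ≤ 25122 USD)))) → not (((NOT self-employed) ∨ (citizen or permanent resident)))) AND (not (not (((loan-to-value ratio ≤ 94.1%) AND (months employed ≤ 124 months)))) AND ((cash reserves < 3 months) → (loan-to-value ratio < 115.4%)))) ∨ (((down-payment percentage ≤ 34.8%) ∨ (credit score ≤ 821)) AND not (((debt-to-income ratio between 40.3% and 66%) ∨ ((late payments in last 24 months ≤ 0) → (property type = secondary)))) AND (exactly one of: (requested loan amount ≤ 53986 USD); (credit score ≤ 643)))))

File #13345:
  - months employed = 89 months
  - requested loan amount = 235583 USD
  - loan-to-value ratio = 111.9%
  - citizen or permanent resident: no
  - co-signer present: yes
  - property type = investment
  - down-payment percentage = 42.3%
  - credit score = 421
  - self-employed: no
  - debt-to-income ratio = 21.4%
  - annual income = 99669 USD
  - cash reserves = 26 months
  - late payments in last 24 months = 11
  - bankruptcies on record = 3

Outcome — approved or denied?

Approved

Atomic conditions:
  bankruptcies on record < 3: 3 < 3 is false
  annual income ≤ 25122 USD: 99669 ≤ 25122 is false
  NOT self-employed: no → true
  citizen or permanent resident: no → false
  loan-to-value ratio ≤ 94.1%: 111.9 ≤ 94.1 is false
  months employed ≤ 124 months: 89 ≤ 124 is true
  cash reserves < 3 months: 26 < 3 is false
  loan-to-value ratio < 115.4%: 111.9 < 115.4 is true
  down-payment percentage ≤ 34.8%: 42.3 ≤ 34.8 is false
  credit score ≤ 821: 421 ≤ 821 is true
  debt-to-income ratio between 40.3% and 66%: 21.4 in [40.3, 66] is false
  late payments in last 24 months ≤ 0: 11 ≤ 0 is false
  property type = secondary: investment == secondary is false
  requested loan amount ≤ 53986 USD: 235583 ≤ 53986 is false
  credit score ≤ 643: 421 ≤ 643 is true
Combine:
[1.1.1.1.1.1] false AND false = false
[1.1.1.1.1] NOT false = true
[1.1.1.1] NOT true = false
[1.1.1.2.1] true OR false = true
[1.1.1.2] NOT true = false
[1.1.1] false → false (antecedent false ⇒ implication holds) = true
[1.1.2.1.1.1] false AND true = false
[1.1.2.1.1] NOT false = true
[1.1.2.1] NOT true = false
[1.1.2.2] false → true (antecedent false ⇒ implication holds) = true
[1.1.2] false AND true = false
[1.1] true AND false = false
[1.2.1] false OR true = true
[1.2.2.1.2] false → false (antecedent false ⇒ implication holds) = true
[1.2.2.1] false OR true = true
[1.2.2] NOT true = false
[1.2.3] exactly-one(false, true) = true
[1.2] true AND false AND true = false
[1] false OR false = false
[root] NOT false = true
Overall: true → approved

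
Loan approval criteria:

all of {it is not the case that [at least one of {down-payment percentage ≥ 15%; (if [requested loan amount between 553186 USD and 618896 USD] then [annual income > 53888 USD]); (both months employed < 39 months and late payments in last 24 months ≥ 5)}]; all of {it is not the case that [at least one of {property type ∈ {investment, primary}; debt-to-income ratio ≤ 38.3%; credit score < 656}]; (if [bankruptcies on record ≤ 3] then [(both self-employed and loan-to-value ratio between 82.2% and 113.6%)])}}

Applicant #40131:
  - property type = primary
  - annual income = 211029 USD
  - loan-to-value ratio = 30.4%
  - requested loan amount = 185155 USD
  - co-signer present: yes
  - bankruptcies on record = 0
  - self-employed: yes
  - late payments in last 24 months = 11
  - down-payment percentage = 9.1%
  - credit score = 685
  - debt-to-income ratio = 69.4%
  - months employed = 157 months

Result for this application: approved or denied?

Denied

Atomic conditions:
  down-payment percentage ≥ 15%: 9.1 ≥ 15 is false
  requested loan amount between 553186 USD and 618896 USD: 185155 in [553186, 618896] is false
  annual income > 53888 USD: 211029 > 53888 is true
  months employed < 39 months: 157 < 39 is false
  late payments in last 24 months ≥ 5: 11 ≥ 5 is true
  property type ∈ {investment, primary}: primary is in the set → true
  debt-to-income ratio ≤ 38.3%: 69.4 ≤ 38.3 is false
  credit score < 656: 685 < 656 is false
  bankruptcies on record ≤ 3: 0 ≤ 3 is true
  self-employed: yes → true
  loan-to-value ratio between 82.2% and 113.6%: 30.4 in [82.2, 113.6] is false
Combine:
[1.1.2] false → true (antecedent false ⇒ implication holds) = true
[1.1.3] false AND true = false
[1.1] false OR true OR false = true
[1] NOT true = false
[2.1.1] true OR false OR false = true
[2.1] NOT true = false
[2.2.2] true AND false = false
[2.2] true → false = false
[2] false AND false = false
[root] false AND false = false
Overall: false → denied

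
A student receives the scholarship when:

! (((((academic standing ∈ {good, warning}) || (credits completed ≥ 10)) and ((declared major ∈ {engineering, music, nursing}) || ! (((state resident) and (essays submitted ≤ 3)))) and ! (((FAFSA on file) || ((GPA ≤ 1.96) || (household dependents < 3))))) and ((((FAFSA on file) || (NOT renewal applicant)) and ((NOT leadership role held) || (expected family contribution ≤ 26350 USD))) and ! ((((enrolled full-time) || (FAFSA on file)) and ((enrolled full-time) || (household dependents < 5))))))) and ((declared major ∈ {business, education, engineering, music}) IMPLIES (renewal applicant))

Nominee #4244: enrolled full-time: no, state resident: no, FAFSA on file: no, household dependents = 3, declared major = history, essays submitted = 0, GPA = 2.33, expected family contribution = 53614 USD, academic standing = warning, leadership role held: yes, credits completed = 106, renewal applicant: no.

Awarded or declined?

Awarded

Atomic conditions:
  academic standing ∈ {good, warning}: warning is in the set → true
  credits completed ≥ 10: 106 ≥ 10 is true
  declared major ∈ {engineering, music, nursing}: history is not in the set → false
  state resident: no → false
  essays submitted ≤ 3: 0 ≤ 3 is true
  FAFSA on file: no → false
  GPA ≤ 1.96: 2.33 ≤ 1.96 is false
  household dependents < 3: 3 < 3 is false
  NOT renewal applicant: no → true
  NOT leadership role held: yes → false
  expected family contribution ≤ 26350 USD: 53614 ≤ 26350 is false
  enrolled full-time: no → false
  household dependents < 5: 3 < 5 is true
  declared major ∈ {business, education, engineering, music}: history is not in the set → false
  renewal applicant: no → false
Combine:
[1.1.1.1] true OR true = true
[1.1.1.2.2.1] false AND true = false
[1.1.1.2.2] NOT false = true
[1.1.1.2] false OR true = true
[1.1.1.3.1.2] false OR false = false
[1.1.1.3.1] false OR false = false
[1.1.1.3] NOT false = true
[1.1.1] true AND true AND true = true
[1.1.2.1.1] false OR true = true
[1.1.2.1.2] false OR false = false
[1.1.2.1] true AND false = false
[1.1.2.2.1.1] false OR false = false
[1.1.2.2.1.2] false OR true = true
[1.1.2.2.1] false AND true = false
[1.1.2.2] NOT false = true
[1.1.2] false AND true = false
[1.1] true AND false = false
[1] NOT false = true
[2] false → false (antecedent false ⇒ implication holds) = true
[root] true AND true = true
Overall: true → awarded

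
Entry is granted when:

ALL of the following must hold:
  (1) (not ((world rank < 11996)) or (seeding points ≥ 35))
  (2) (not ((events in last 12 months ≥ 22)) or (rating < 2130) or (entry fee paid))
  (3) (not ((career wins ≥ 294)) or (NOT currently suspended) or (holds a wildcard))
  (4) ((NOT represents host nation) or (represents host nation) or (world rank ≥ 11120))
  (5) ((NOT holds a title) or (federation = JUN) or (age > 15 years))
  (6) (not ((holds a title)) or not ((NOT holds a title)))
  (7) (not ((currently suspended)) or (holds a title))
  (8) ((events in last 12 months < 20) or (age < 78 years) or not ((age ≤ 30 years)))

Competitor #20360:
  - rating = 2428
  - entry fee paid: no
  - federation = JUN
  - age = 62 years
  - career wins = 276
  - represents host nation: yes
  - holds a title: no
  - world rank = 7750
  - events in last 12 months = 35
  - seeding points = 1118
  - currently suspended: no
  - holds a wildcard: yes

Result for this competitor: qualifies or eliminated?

Atomic conditions:
  world rank < 11996: 7750 < 11996 is true
  seeding points ≥ 35: 1118 ≥ 35 is true
  events in last 12 months ≥ 22: 35 ≥ 22 is true
  rating < 2130: 2428 < 2130 is false
  entry fee paid: no → false
  career wins ≥ 294: 276 ≥ 294 is false
  NOT currently suspended: no → true
  holds a wildcard: yes → true
  NOT represents host nation: yes → false
  represents host nation: yes → true
  world rank ≥ 11120: 7750 ≥ 11120 is false
  NOT holds a title: no → true
  federation = JUN: JUN == JUN is true
  age > 15 years: 62 > 15 is true
  holds a title: no → false
  currently suspended: no → false
  events in last 12 months < 20: 35 < 20 is false
  age < 78 years: 62 < 78 is true
  age ≤ 30 years: 62 ≤ 30 is false
Combine:
[1.1] NOT true = false
[1] false OR true = true
[2.1] NOT true = false
[2] false OR false OR false = false
[3.1] NOT false = true
[3] true OR true OR true = true
[4] false OR true OR false = true
[5] true OR true OR true = true
[6.1] NOT false = true
[6.2] NOT true = false
[6] true OR false = true
[7.1] NOT false = true
[7] true OR false = true
[8.3] NOT false = true
[8] false OR true OR true = true
[root] true AND false AND true AND true AND true AND true AND true AND true = false
Overall: false → eliminated

Eliminated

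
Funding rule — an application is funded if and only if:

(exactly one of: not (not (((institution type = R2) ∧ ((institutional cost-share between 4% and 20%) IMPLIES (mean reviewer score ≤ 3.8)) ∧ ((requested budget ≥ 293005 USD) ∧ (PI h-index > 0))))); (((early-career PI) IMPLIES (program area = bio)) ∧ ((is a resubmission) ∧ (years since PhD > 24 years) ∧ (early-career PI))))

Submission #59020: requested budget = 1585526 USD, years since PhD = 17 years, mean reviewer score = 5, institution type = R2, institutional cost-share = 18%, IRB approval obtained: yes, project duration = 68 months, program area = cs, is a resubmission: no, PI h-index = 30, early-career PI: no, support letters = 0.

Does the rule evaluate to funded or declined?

Declined

Atomic conditions:
  institution type = R2: R2 == R2 is true
  institutional cost-share between 4% and 20%: 18 in [4, 20] is true
  mean reviewer score ≤ 3.8: 5 ≤ 3.8 is false
  requested budget ≥ 293005 USD: 1585526 ≥ 293005 is true
  PI h-index > 0: 30 > 0 is true
  early-career PI: no → false
  program area = bio: cs == bio is false
  is a resubmission: no → false
  years since PhD > 24 years: 17 > 24 is false
Combine:
[1.1.1.2] true → false = false
[1.1.1.3] true AND true = true
[1.1.1] true AND false AND true = false
[1.1] NOT false = true
[1] NOT true = false
[2.1] false → false (antecedent false ⇒ implication holds) = true
[2.2] false AND false AND false = false
[2] true AND false = false
[root] exactly-one(false, false) = false
Overall: false → declined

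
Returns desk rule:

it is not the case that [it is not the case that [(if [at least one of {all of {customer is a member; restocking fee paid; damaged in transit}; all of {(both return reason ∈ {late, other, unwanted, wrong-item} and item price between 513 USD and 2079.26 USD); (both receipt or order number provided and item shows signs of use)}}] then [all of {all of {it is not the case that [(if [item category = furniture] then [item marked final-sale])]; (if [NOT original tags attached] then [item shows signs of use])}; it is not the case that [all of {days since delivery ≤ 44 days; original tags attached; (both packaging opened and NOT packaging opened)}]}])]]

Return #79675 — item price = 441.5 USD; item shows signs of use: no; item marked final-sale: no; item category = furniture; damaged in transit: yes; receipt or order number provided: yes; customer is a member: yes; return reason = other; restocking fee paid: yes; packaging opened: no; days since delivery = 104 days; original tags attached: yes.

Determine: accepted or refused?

Atomic conditions:
  customer is a member: yes → true
  restocking fee paid: yes → true
  damaged in transit: yes → true
  return reason ∈ {late, other, unwanted, wrong-item}: other is in the set → true
  item price between 513 USD and 2079.26 USD: 441.5 in [513, 2079.26] is false
  receipt or order number provided: yes → true
  item shows signs of use: no → false
  item category = furniture: furniture == furniture is true
  item marked final-sale: no → false
  NOT original tags attached: yes → false
  days since delivery ≤ 44 days: 104 ≤ 44 is false
  original tags attached: yes → true
  packaging opened: no → false
  NOT packaging opened: no → true
Combine:
[1.1.1.1] true AND true AND true = true
[1.1.1.2.1] true AND false = false
[1.1.1.2.2] true AND false = false
[1.1.1.2] false AND false = false
[1.1.1] true OR false = true
[1.1.2.1.1.1] true → false = false
[1.1.2.1.1] NOT false = true
[1.1.2.1.2] false → false (antecedent false ⇒ implication holds) = true
[1.1.2.1] true AND true = true
[1.1.2.2.1.3] false AND true = false
[1.1.2.2.1] false AND true AND false = false
[1.1.2.2] NOT false = true
[1.1.2] true AND true = true
[1.1] true → true = true
[1] NOT true = false
[root] NOT false = true
Overall: true → accepted

Accepted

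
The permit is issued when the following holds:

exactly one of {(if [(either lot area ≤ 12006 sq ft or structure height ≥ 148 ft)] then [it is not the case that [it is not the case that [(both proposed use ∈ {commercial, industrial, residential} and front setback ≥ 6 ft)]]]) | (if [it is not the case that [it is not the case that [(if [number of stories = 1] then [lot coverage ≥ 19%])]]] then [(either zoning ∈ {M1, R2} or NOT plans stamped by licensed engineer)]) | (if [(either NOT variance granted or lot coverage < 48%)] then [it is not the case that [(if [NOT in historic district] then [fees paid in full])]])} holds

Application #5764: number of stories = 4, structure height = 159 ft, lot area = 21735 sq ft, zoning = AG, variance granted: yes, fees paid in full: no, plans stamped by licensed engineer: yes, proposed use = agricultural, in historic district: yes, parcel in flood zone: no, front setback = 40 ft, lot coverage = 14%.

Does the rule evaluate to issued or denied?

Atomic conditions:
  lot area ≤ 12006 sq ft: 21735 ≤ 12006 is false
  structure height ≥ 148 ft: 159 ≥ 148 is true
  proposed use ∈ {commercial, industrial, residential}: agricultural is not in the set → false
  front setback ≥ 6 ft: 40 ≥ 6 is true
  number of stories = 1: 4 == 1 is false
  lot coverage ≥ 19%: 14 ≥ 19 is false
  zoning ∈ {M1, R2}: AG is not in the set → false
  NOT plans stamped by licensed engineer: yes → false
  NOT variance granted: yes → false
  lot coverage < 48%: 14 < 48 is true
  NOT in historic district: yes → false
  fees paid in full: no → false
Combine:
[1.1] false OR true = true
[1.2.1.1] false AND true = false
[1.2.1] NOT false = true
[1.2] NOT true = false
[1] true → false = false
[2.1.1.1] false → false (antecedent false ⇒ implication holds) = true
[2.1.1] NOT true = false
[2.1] NOT false = true
[2.2] false OR false = false
[2] true → false = false
[3.1] false OR true = true
[3.2.1] false → false (antecedent false ⇒ implication holds) = true
[3.2] NOT true = false
[3] true → false = false
[root] exactly-one(false, false, false) = false
Overall: false → denied

Denied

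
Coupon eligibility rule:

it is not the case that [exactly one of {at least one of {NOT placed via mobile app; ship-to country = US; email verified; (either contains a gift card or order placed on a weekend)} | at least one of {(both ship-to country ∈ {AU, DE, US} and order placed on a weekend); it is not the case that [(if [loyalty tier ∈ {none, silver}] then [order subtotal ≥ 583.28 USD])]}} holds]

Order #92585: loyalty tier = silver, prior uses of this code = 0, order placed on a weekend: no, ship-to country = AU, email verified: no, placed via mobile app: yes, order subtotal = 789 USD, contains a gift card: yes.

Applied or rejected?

Atomic conditions:
  NOT placed via mobile app: yes → false
  ship-to country = US: AU == US is false
  email verified: no → false
  contains a gift card: yes → true
  order placed on a weekend: no → false
  ship-to country ∈ {AU, DE, US}: AU is in the set → true
  loyalty tier ∈ {none, silver}: silver is in the set → true
  order subtotal ≥ 583.28 USD: 789 ≥ 583.28 is true
Combine:
[1.1.4] true OR false = true
[1.1] false OR false OR false OR true = true
[1.2.1] true AND false = false
[1.2.2.1] true → true = true
[1.2.2] NOT true = false
[1.2] false OR false = false
[1] exactly-one(true, false) = true
[root] NOT true = false
Overall: false → rejected

Rejected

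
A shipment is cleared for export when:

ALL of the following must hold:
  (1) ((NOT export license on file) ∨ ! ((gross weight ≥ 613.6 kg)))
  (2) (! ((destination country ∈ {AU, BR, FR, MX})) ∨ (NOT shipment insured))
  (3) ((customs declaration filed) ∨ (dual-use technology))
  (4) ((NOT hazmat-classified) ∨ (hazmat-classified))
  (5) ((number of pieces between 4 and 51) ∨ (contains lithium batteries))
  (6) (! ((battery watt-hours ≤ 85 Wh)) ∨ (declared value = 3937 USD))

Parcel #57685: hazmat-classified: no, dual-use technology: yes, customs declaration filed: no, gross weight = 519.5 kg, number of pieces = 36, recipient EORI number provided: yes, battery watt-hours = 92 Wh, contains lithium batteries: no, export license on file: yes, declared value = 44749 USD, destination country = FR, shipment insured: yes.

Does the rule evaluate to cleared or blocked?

Blocked

Atomic conditions:
  NOT export license on file: yes → false
  gross weight ≥ 613.6 kg: 519.5 ≥ 613.6 is false
  destination country ∈ {AU, BR, FR, MX}: FR is in the set → true
  NOT shipment insured: yes → false
  customs declaration filed: no → false
  dual-use technology: yes → true
  NOT hazmat-classified: no → true
  hazmat-classified: no → false
  number of pieces between 4 and 51: 36 in [4, 51] is true
  contains lithium batteries: no → false
  battery watt-hours ≤ 85 Wh: 92 ≤ 85 is false
  declared value = 3937 USD: 44749 == 3937 is false
Combine:
[1.2] NOT false = true
[1] false OR true = true
[2.1] NOT true = false
[2] false OR false = false
[3] false OR true = true
[4] true OR false = true
[5] true OR false = true
[6.1] NOT false = true
[6] true OR false = true
[root] true AND false AND true AND true AND true AND true = false
Overall: false → blocked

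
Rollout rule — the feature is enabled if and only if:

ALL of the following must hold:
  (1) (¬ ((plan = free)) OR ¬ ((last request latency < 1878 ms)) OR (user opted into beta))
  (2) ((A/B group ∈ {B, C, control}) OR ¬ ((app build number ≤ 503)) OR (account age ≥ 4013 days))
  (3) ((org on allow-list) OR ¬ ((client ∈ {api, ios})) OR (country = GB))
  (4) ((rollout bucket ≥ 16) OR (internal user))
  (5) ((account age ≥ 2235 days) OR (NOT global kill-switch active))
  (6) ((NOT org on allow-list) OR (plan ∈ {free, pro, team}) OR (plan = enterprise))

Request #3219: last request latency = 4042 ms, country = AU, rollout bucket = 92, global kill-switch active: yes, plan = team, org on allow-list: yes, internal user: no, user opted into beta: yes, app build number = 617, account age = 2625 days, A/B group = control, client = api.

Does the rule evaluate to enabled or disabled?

Atomic conditions:
  plan = free: team == free is false
  last request latency < 1878 ms: 4042 < 1878 is false
  user opted into beta: yes → true
  A/B group ∈ {B, C, control}: control is in the set → true
  app build number ≤ 503: 617 ≤ 503 is false
  account age ≥ 4013 days: 2625 ≥ 4013 is false
  org on allow-list: yes → true
  client ∈ {api, ios}: api is in the set → true
  country = GB: AU == GB is false
  rollout bucket ≥ 16: 92 ≥ 16 is true
  internal user: no → false
  account age ≥ 2235 days: 2625 ≥ 2235 is true
  NOT global kill-switch active: yes → false
  NOT org on allow-list: yes → false
  plan ∈ {free, pro, team}: team is in the set → true
  plan = enterprise: team == enterprise is false
Combine:
[1.1] NOT false = true
[1.2] NOT false = true
[1] true OR true OR true = true
[2.2] NOT false = true
[2] true OR true OR false = true
[3.2] NOT true = false
[3] true OR false OR false = true
[4] true OR false = true
[5] true OR false = true
[6] false OR true OR false = true
[root] true AND true AND true AND true AND true AND true = true
Overall: true → enabled

Enabled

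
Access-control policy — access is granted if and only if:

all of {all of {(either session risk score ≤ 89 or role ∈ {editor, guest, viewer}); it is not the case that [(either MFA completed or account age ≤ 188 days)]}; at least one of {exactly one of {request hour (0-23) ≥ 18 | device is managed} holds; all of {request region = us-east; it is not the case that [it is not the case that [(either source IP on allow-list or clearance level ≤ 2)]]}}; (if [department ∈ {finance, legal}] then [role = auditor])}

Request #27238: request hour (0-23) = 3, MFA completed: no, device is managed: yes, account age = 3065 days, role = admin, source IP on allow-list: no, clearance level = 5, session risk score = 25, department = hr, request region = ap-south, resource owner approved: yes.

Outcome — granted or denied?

Atomic conditions:
  session risk score ≤ 89: 25 ≤ 89 is true
  role ∈ {editor, guest, viewer}: admin is not in the set → false
  MFA completed: no → false
  account age ≤ 188 days: 3065 ≤ 188 is false
  request hour (0-23) ≥ 18: 3 ≥ 18 is false
  device is managed: yes → true
  request region = us-east: ap-south == us-east is false
  source IP on allow-list: no → false
  clearance level ≤ 2: 5 ≤ 2 is false
  department ∈ {finance, legal}: hr is not in the set → false
  role = auditor: admin == auditor is false
Combine:
[1.1] true OR false = true
[1.2.1] false OR false = false
[1.2] NOT false = true
[1] true AND true = true
[2.1] exactly-one(false, true) = true
[2.2.2.1.1] false OR false = false
[2.2.2.1] NOT false = true
[2.2.2] NOT true = false
[2.2] false AND false = false
[2] true OR false = true
[3] false → false (antecedent false ⇒ implication holds) = true
[root] true AND true AND true = true
Overall: true → granted

Granted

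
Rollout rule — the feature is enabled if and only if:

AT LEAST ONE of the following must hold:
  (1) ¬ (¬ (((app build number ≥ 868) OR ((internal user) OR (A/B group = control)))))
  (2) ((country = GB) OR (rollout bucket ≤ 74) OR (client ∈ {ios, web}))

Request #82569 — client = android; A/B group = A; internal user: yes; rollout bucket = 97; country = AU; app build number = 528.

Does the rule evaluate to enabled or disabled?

Atomic conditions:
  app build number ≥ 868: 528 ≥ 868 is false
  internal user: yes → true
  A/B group = control: A == control is false
  country = GB: AU == GB is false
  rollout bucket ≤ 74: 97 ≤ 74 is false
  client ∈ {ios, web}: android is not in the set → false
Combine:
[1.1.1.2] true OR false = true
[1.1.1] false OR true = true
[1.1] NOT true = false
[1] NOT false = true
[2] false OR false OR false = false
[root] true OR false = true
Overall: true → enabled

Enabled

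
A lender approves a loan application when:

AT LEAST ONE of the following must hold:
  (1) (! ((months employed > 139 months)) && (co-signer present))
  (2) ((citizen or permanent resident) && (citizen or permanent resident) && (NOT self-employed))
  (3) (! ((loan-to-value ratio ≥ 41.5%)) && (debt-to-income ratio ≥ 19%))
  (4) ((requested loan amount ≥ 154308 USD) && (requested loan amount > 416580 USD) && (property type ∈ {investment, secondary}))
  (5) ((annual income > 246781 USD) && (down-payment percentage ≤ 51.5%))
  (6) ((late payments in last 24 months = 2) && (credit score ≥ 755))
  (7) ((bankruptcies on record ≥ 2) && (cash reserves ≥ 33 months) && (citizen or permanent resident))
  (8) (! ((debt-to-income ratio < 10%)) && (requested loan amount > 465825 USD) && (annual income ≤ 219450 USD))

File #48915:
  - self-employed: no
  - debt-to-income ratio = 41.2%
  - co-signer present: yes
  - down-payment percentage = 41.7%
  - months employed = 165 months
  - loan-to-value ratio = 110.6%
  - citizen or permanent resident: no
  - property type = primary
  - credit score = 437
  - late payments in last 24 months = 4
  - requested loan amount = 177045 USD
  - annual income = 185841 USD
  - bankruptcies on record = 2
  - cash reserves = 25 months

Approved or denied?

Denied

Atomic conditions:
  months employed > 139 months: 165 > 139 is true
  co-signer present: yes → true
  citizen or permanent resident: no → false
  NOT self-employed: no → true
  loan-to-value ratio ≥ 41.5%: 110.6 ≥ 41.5 is true
  debt-to-income ratio ≥ 19%: 41.2 ≥ 19 is true
  requested loan amount ≥ 154308 USD: 177045 ≥ 154308 is true
  requested loan amount > 416580 USD: 177045 > 416580 is false
  property type ∈ {investment, secondary}: primary is not in the set → false
  annual income > 246781 USD: 185841 > 246781 is false
  down-payment percentage ≤ 51.5%: 41.7 ≤ 51.5 is true
  late payments in last 24 months = 2: 4 == 2 is false
  credit score ≥ 755: 437 ≥ 755 is false
  bankruptcies on record ≥ 2: 2 ≥ 2 is true
  cash reserves ≥ 33 months: 25 ≥ 33 is false
  debt-to-income ratio < 10%: 41.2 < 10 is false
  requested loan amount > 465825 USD: 177045 > 465825 is false
  annual income ≤ 219450 USD: 185841 ≤ 219450 is true
Combine:
[1.1] NOT true = false
[1] false AND true = false
[2] false AND false AND true = false
[3.1] NOT true = false
[3] false AND true = false
[4] true AND false AND false = false
[5] false AND true = false
[6] false AND false = false
[7] true AND false AND false = false
[8.1] NOT false = true
[8] true AND false AND true = false
[root] false OR false OR false OR false OR false OR false OR false OR false = false
Overall: false → denied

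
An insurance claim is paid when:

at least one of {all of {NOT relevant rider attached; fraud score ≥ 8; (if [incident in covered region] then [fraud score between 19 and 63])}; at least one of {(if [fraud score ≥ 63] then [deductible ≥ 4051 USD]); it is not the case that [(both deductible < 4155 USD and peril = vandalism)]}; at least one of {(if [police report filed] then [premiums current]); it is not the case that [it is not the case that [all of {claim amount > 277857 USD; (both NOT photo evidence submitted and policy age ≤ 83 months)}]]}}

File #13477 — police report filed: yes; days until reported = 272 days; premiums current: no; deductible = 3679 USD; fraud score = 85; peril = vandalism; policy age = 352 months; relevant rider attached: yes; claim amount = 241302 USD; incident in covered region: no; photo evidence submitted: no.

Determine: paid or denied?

Denied

Atomic conditions:
  NOT relevant rider attached: yes → false
  fraud score ≥ 8: 85 ≥ 8 is true
  incident in covered region: no → false
  fraud score between 19 and 63: 85 in [19, 63] is false
  fraud score ≥ 63: 85 ≥ 63 is true
  deductible ≥ 4051 USD: 3679 ≥ 4051 is false
  deductible < 4155 USD: 3679 < 4155 is true
  peril = vandalism: vandalism == vandalism is true
  police report filed: yes → true
  premiums current: no → false
  claim amount > 277857 USD: 241302 > 277857 is false
  NOT photo evidence submitted: no → true
  policy age ≤ 83 months: 352 ≤ 83 is false
Combine:
[1.3] false → false (antecedent false ⇒ implication holds) = true
[1] false AND true AND true = false
[2.1] true → false = false
[2.2.1] true AND true = true
[2.2] NOT true = false
[2] false OR false = false
[3.1] true → false = false
[3.2.1.1.2] true AND false = false
[3.2.1.1] false AND false = false
[3.2.1] NOT false = true
[3.2] NOT true = false
[3] false OR false = false
[root] false OR false OR false = false
Overall: false → denied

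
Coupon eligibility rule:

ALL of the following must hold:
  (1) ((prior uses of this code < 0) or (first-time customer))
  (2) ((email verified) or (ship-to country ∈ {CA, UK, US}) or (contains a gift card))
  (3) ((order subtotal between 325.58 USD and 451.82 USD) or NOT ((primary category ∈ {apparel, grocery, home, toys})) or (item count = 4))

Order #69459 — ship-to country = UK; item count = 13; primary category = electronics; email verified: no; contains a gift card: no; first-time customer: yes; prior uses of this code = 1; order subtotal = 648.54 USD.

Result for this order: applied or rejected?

Atomic conditions:
  prior uses of this code < 0: 1 < 0 is false
  first-time customer: yes → true
  email verified: no → false
  ship-to country ∈ {CA, UK, US}: UK is in the set → true
  contains a gift card: no → false
  order subtotal between 325.58 USD and 451.82 USD: 648.54 in [325.58, 451.82] is false
  primary category ∈ {apparel, grocery, home, toys}: electronics is not in the set → false
  item count = 4: 13 == 4 is false
Combine:
[1] false OR true = true
[2] false OR true OR false = true
[3.2] NOT false = true
[3] false OR true OR false = true
[root] true AND true AND true = true
Overall: true → applied

Applied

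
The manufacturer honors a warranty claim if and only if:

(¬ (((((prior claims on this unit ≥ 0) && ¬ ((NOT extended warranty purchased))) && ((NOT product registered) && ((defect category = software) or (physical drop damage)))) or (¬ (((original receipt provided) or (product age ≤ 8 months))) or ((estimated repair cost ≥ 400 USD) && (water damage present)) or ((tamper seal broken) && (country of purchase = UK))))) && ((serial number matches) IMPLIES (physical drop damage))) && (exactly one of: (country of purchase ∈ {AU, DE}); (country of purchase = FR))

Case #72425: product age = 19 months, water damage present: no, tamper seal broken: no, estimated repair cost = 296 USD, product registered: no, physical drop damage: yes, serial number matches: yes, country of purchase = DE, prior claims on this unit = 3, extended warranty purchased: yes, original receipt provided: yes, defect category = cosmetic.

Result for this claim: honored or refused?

Atomic conditions:
  prior claims on this unit ≥ 0: 3 ≥ 0 is true
  NOT extended warranty purchased: yes → false
  NOT product registered: no → true
  defect category = software: cosmetic == software is false
  physical drop damage: yes → true
  original receipt provided: yes → true
  product age ≤ 8 months: 19 ≤ 8 is false
  estimated repair cost ≥ 400 USD: 296 ≥ 400 is false
  water damage present: no → false
  tamper seal broken: no → false
  country of purchase = UK: DE == UK is false
  serial number matches: yes → true
  country of purchase ∈ {AU, DE}: DE is in the set → true
  country of purchase = FR: DE == FR is false
Combine:
[1.1.1.1.1.2] NOT false = true
[1.1.1.1.1] true AND true = true
[1.1.1.1.2.2] false OR true = true
[1.1.1.1.2] true AND true = true
[1.1.1.1] true AND true = true
[1.1.1.2.1.1] true OR false = true
[1.1.1.2.1] NOT true = false
[1.1.1.2.2] false AND false = false
[1.1.1.2.3] false AND false = false
[1.1.1.2] false OR false OR false = false
[1.1.1] true OR false = true
[1.1] NOT true = false
[1.2] true → true = true
[1] false AND true = false
[2] exactly-one(true, false) = true
[root] false AND true = false
Overall: false → refused

Refused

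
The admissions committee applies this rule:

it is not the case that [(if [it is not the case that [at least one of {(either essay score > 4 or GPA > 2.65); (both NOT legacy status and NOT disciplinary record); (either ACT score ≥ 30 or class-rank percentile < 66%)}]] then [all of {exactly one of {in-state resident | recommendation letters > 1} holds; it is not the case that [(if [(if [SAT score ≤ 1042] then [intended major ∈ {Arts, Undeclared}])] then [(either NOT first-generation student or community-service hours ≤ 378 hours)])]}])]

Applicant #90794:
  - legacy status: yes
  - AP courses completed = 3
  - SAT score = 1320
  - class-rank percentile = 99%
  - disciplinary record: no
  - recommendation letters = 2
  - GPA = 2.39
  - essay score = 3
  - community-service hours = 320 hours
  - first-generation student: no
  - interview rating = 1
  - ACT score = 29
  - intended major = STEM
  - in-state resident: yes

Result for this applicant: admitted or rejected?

Atomic conditions:
  essay score > 4: 3 > 4 is false
  GPA > 2.65: 2.39 > 2.65 is false
  NOT legacy status: yes → false
  NOT disciplinary record: no → true
  ACT score ≥ 30: 29 ≥ 30 is false
  class-rank percentile < 66%: 99 < 66 is false
  in-state resident: yes → true
  recommendation letters > 1: 2 > 1 is true
  SAT score ≤ 1042: 1320 ≤ 1042 is false
  intended major ∈ {Arts, Undeclared}: STEM is not in the set → false
  NOT first-generation student: no → true
  community-service hours ≤ 378 hours: 320 ≤ 378 is true
Combine:
[1.1.1.1] false OR false = false
[1.1.1.2] false AND true = false
[1.1.1.3] false OR false = false
[1.1.1] false OR false OR false = false
[1.1] NOT false = true
[1.2.1] exactly-one(true, true) = false
[1.2.2.1.1] false → false (antecedent false ⇒ implication holds) = true
[1.2.2.1.2] true OR true = true
[1.2.2.1] true → true = true
[1.2.2] NOT true = false
[1.2] false AND false = false
[1] true → false = false
[root] NOT false = true
Overall: true → admitted

Admitted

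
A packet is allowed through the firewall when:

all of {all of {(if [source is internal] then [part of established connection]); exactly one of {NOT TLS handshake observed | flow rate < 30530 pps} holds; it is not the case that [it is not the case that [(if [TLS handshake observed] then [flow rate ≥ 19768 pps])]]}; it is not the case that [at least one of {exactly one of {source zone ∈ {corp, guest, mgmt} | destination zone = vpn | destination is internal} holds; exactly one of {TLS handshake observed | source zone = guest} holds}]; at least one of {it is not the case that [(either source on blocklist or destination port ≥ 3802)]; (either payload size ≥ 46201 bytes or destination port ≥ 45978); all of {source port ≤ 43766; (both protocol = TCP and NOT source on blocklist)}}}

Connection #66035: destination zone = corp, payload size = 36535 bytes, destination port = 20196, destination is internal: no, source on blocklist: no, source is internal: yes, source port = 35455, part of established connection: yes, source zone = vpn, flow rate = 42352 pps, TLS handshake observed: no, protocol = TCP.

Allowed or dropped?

Allowed

Atomic conditions:
  source is internal: yes → true
  part of established connection: yes → true
  NOT TLS handshake observed: no → true
  flow rate < 30530 pps: 42352 < 30530 is false
  TLS handshake observed: no → false
  flow rate ≥ 19768 pps: 42352 ≥ 19768 is true
  source zone ∈ {corp, guest, mgmt}: vpn is not in the set → false
  destination zone = vpn: corp == vpn is false
  destination is internal: no → false
  source zone = guest: vpn == guest is false
  source on blocklist: no → false
  destination port ≥ 3802: 20196 ≥ 3802 is true
  payload size ≥ 46201 bytes: 36535 ≥ 46201 is false
  destination port ≥ 45978: 20196 ≥ 45978 is false
  source port ≤ 43766: 35455 ≤ 43766 is true
  protocol = TCP: TCP == TCP is true
  NOT source on blocklist: no → true
Combine:
[1.1] true → true = true
[1.2] exactly-one(true, false) = true
[1.3.1.1] false → true (antecedent false ⇒ implication holds) = true
[1.3.1] NOT true = false
[1.3] NOT false = true
[1] true AND true AND true = true
[2.1.1] exactly-one(false, false, false) = false
[2.1.2] exactly-one(false, false) = false
[2.1] false OR false = false
[2] NOT false = true
[3.1.1] false OR true = true
[3.1] NOT true = false
[3.2] false OR false = false
[3.3.2] true AND true = true
[3.3] true AND true = true
[3] false OR false OR true = true
[root] true AND true AND true = true
Overall: true → allowed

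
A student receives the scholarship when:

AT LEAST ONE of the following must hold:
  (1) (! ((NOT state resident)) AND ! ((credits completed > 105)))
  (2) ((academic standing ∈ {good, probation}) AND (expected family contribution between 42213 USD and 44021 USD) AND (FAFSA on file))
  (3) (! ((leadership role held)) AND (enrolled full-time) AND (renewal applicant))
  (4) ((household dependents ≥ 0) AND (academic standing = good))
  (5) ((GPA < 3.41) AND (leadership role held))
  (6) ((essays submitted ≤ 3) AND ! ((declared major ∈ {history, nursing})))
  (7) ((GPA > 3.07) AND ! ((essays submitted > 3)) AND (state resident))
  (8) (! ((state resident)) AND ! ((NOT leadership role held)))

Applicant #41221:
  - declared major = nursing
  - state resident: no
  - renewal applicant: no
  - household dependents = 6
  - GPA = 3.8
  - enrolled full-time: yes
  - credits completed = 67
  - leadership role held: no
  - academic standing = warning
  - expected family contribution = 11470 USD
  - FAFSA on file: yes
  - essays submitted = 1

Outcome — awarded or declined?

Declined

Atomic conditions:
  NOT state resident: no → true
  credits completed > 105: 67 > 105 is false
  academic standing ∈ {good, probation}: warning is not in the set → false
  expected family contribution between 42213 USD and 44021 USD: 11470 in [42213, 44021] is false
  FAFSA on file: yes → true
  leadership role held: no → false
  enrolled full-time: yes → true
  renewal applicant: no → false
  household dependents ≥ 0: 6 ≥ 0 is true
  academic standing = good: warning == good is false
  GPA < 3.41: 3.8 < 3.41 is false
  essays submitted ≤ 3: 1 ≤ 3 is true
  declared major ∈ {history, nursing}: nursing is in the set → true
  GPA > 3.07: 3.8 > 3.07 is true
  essays submitted > 3: 1 > 3 is false
  state resident: no → false
  NOT leadership role held: no → true
Combine:
[1.1] NOT true = false
[1.2] NOT false = true
[1] false AND true = false
[2] false AND false AND true = false
[3.1] NOT false = true
[3] true AND true AND false = false
[4] true AND false = false
[5] false AND false = false
[6.2] NOT true = false
[6] true AND false = false
[7.2] NOT false = true
[7] true AND true AND false = false
[8.1] NOT false = true
[8.2] NOT true = false
[8] true AND false = false
[root] false OR false OR false OR false OR false OR false OR false OR false = false
Overall: false → declined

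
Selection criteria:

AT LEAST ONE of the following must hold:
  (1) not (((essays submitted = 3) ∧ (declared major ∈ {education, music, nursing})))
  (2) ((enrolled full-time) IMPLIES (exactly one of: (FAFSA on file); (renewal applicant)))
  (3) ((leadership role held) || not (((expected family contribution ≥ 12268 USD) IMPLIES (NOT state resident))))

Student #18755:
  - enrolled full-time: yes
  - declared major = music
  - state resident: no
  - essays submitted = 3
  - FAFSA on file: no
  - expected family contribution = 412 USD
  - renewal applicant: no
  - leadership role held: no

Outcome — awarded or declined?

Atomic conditions:
  essays submitted = 3: 3 == 3 is true
  declared major ∈ {education, music, nursing}: music is in the set → true
  enrolled full-time: yes → true
  FAFSA on file: no → false
  renewal applicant: no → false
  leadership role held: no → false
  expected family contribution ≥ 12268 USD: 412 ≥ 12268 is false
  NOT state resident: no → true
Combine:
[1.1] true AND true = true
[1] NOT true = false
[2.2] exactly-one(false, false) = false
[2] true → false = false
[3.2.1] false → true (antecedent false ⇒ implication holds) = true
[3.2] NOT true = false
[3] false OR false = false
[root] false OR false OR false = false
Overall: false → declined

Declined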